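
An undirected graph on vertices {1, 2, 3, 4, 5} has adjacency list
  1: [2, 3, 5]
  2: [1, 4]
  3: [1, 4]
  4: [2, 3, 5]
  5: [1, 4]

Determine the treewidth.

2

A width-2 tree decomposition is:
Bags: B1 = {1, 4, 5}  B2 = {1, 2, 4}  B3 = {1, 3, 4}
Tree: B1–B2, B2–B3
Every bag has size at most 3, so the width is 3 − 1 = 2 and tw(G) ≤ 2. For the lower bound, G contains the cycle 5–1–2–4–5, so G is not a forest; only forests have treewidth ≤ 1, hence tw(G) ≥ 2. Combining the bounds, tw(G) = 2.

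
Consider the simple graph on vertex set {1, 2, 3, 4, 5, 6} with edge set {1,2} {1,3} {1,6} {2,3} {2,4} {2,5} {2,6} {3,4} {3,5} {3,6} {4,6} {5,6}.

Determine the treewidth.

A width-3 tree decomposition is:
Bags: B1 = {1, 2, 3, 6}  B2 = {2, 3, 4, 6}  B3 = {2, 3, 5, 6}
Tree: B1–B2, B1–B3
Each bag holds 4 vertices, so the decomposition has width 3, which upper-bounds the treewidth. Conversely, {1, 2, 3, 6} is a clique of size 4, and the vertices of any clique must share a bag in every tree decomposition; so some bag has ≥ 4 vertices and tw(G) ≥ 3. Combining the bounds, tw(G) = 3.

3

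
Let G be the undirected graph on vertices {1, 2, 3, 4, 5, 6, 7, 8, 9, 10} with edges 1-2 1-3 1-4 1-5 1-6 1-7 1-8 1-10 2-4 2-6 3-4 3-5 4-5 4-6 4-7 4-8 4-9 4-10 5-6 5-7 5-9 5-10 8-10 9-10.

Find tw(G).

A width-3 tree decomposition is:
Bags: B1 = {1, 4, 5, 7}  B2 = {1, 4, 5, 6}  B3 = {1, 4, 5, 10}  B4 = {1, 2, 4, 6}  B5 = {1, 3, 4, 5}  B6 = {1, 4, 8, 10}  B7 = {4, 5, 9, 10}
Tree: B1–B2, B1–B3, B2–B4, B2–B5, B3–B6, B3–B7
Every bag has size at most 4, so the width is 4 − 1 = 3 and tw(G) ≤ 3. On the other hand G contains the 4-clique {1, 4, 8, 10}. A clique must lie in a single bag of any decomposition, so no decomposition can have width below 3. The upper and lower bounds meet at 3, so that is the treewidth.

3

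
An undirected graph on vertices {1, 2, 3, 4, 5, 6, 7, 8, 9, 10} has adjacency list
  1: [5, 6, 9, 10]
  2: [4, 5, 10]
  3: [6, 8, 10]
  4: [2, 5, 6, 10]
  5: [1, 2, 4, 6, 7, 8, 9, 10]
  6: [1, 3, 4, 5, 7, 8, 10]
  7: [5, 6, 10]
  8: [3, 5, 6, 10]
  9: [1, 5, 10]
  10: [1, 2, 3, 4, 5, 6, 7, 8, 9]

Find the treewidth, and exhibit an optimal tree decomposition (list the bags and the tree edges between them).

Every bag has size at most 4, so the width is 4 − 1 = 3 and tw(G) ≤ 3. Conversely, {3, 6, 8, 10} is a clique of size 4, and the vertices of any clique must share a bag in every tree decomposition; so some bag has ≥ 4 vertices and tw(G) ≥ 3. The upper and lower bounds meet at 3, so that is the treewidth.

Treewidth 3.
One such decomposition:
Bags: B1 = {1, 5, 6, 10}  B2 = {4, 5, 6, 10}  B3 = {5, 6, 8, 10}  B4 = {2, 4, 5, 10}  B5 = {5, 6, 7, 10}  B6 = {3, 6, 8, 10}  B7 = {1, 5, 9, 10}
Tree: B1–B2, B2–B3, B2–B4, B1–B5, B3–B6, B1–B7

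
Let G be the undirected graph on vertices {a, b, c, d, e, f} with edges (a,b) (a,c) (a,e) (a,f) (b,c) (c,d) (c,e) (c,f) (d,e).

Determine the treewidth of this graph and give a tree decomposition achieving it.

Treewidth 2.
One such decomposition:
Bags: B1 = {a, c, e}  B2 = {a, b, c}  B3 = {c, d, e}  B4 = {a, c, f}
Tree: B1–B2, B1–B3, B1–B4

Every bag has size at most 3, so the width is 3 − 1 = 2 and tw(G) ≤ 2. On the other hand G contains the 3-clique {c, d, e}. A clique must lie in a single bag of any decomposition, so no decomposition can have width below 2. Therefore the treewidth is 2.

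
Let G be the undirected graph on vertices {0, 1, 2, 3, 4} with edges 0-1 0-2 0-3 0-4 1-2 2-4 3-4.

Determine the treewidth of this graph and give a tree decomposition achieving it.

Each bag holds 3 vertices, so the decomposition has width 2, which upper-bounds the treewidth. For the lower bound, the 3 vertices {0, 1, 2} are pairwise adjacent, and any tree decomposition puts a clique entirely inside one bag — forcing width ≥ 2. The upper and lower bounds meet at 2, so that is the treewidth.

Treewidth 2.
Bags: B1 = {0, 2, 4}  B2 = {0, 3, 4}  B3 = {0, 1, 2}
Tree: B1–B2, B1–B3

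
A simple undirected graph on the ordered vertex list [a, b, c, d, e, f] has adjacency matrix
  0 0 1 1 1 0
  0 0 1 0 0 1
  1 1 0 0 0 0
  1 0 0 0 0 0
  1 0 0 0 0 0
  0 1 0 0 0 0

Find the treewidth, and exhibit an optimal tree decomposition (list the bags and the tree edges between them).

Each bag holds 2 vertices, so the decomposition has width 1, which upper-bounds the treewidth. Since G has at least one edge (e.g. c–b), it is not an edgeless graph, so tw(G) ≥ 1. Combining the bounds, tw(G) = 1.

Treewidth 1.
One optimal decomposition is:
Bags: B1 = {b, c}  B2 = {a, c}  B3 = {b, f}  B4 = {a, e}  B5 = {a, d}
Tree: B1–B2, B1–B3, B2–B4, B4–B5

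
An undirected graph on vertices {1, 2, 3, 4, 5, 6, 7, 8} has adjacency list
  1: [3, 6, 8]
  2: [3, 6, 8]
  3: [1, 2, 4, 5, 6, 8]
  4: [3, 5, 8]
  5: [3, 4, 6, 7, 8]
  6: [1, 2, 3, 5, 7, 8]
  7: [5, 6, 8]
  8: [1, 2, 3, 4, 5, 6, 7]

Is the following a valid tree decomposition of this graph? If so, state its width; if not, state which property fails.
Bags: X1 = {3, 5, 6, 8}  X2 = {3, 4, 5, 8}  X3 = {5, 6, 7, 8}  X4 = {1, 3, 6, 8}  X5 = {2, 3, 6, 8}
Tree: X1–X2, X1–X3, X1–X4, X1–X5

Yes; width 3.

Every vertex of G appears in some bag (union = {1, 2, 3, 4, 5, 6, 7, 8}); every edge is covered by a bag; and for each vertex v the set of bags containing v is connected in the bag tree. The decomposition is therefore valid. The largest bag has 4 vertices, so the width is 3.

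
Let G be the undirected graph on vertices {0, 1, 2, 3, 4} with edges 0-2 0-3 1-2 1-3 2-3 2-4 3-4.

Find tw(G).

A width-2 tree decomposition is:
Bags: B1 = {1, 2, 3}  B2 = {0, 2, 3}  B3 = {2, 3, 4}
Tree: B1–B2, B2–B3
Each bag holds 3 vertices, so the decomposition has width 2, which upper-bounds the treewidth. Conversely, {0, 2, 3} is a clique of size 3, and the vertices of any clique must share a bag in every tree decomposition; so some bag has ≥ 3 vertices and tw(G) ≥ 2. Hence tw(G) = 2 exactly.

2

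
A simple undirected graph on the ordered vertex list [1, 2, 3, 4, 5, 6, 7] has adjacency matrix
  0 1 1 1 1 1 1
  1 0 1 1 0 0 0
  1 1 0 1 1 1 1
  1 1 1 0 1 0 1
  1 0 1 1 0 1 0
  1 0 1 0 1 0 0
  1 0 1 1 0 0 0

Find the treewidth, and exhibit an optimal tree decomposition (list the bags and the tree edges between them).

Each bag holds 4 vertices, so the decomposition has width 3, which upper-bounds the treewidth. On the other hand G contains the 4-clique {1, 2, 3, 4}. A clique must lie in a single bag of any decomposition, so no decomposition can have width below 3. Hence tw(G) = 3 exactly.

Treewidth 3.
One such decomposition:
Bags: B1 = {1, 3, 4, 5}  B2 = {1, 3, 4, 7}  B3 = {1, 3, 5, 6}  B4 = {1, 2, 3, 4}
Tree: B1–B2, B1–B3, B1–B4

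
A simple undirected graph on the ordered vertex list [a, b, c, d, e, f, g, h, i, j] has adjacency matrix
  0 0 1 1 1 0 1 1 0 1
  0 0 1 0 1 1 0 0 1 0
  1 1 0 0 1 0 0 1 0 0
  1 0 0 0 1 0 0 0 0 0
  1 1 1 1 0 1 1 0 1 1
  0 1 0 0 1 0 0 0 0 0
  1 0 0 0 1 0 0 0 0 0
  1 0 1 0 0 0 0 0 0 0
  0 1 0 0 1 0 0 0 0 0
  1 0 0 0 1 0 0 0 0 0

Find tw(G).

A width-2 tree decomposition is:
Bags: B1 = {b, c, e}  B2 = {a, c, e}  B3 = {a, d, e}  B4 = {a, e, j}  B5 = {b, e, i}  B6 = {b, e, f}  B7 = {a, e, g}  B8 = {a, c, h}
Tree: B1–B2, B2–B3, B2–B4, B1–B5, B1–B6, B3–B7, B2–B8
Every bag has size at most 3, so the width is 3 − 1 = 2 and tw(G) ≤ 2. For the lower bound, the 3 vertices {a, d, e} are pairwise adjacent, and any tree decomposition puts a clique entirely inside one bag — forcing width ≥ 2. Hence tw(G) = 2 exactly.

2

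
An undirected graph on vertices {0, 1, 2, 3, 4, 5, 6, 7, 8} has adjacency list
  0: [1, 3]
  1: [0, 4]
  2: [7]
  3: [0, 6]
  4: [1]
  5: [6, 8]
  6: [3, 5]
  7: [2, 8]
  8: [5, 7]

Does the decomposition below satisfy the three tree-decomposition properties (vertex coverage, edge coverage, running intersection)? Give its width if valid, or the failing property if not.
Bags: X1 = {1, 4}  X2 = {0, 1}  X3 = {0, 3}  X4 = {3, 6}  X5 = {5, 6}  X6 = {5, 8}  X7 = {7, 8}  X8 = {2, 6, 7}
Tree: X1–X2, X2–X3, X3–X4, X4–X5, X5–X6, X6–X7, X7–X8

No — bags containing vertex 6 are not connected in the tree.

A tree decomposition must satisfy three properties: every vertex lies in some bag; for every edge, both endpoints lie together in some bag; and for every vertex, the bags containing it form a connected subtree. Here bags containing vertex 6 are not connected in the tree, so the decomposition is invalid.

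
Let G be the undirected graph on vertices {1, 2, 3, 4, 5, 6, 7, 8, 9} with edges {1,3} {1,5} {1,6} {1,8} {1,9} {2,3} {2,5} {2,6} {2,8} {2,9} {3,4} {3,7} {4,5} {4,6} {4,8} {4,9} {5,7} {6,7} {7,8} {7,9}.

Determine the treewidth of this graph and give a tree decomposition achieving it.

Every bag has size at most 5, so the width is 5 − 1 = 4 and tw(G) ≤ 4. For the lower bound: the 5 vertex sets {1,6}, {2,8}, {4,9}, {7}, {5} are disjoint, each induces a connected subgraph, and every pair is joined by at least one edge of G. Contracting each set to a single vertex therefore yields K_{5} as a minor, and since treewidth is minor-monotone, tw(G) ≥ tw(K_{5}) = 4. Hence tw(G) = 4 exactly.

Treewidth 4.
One optimal decomposition is:
Bags: B1 = {1, 2, 4, 6, 7}  B2 = {1, 2, 4, 7, 8}  B3 = {1, 2, 4, 7, 9}  B4 = {1, 2, 4, 5, 7}  B5 = {1, 2, 3, 4, 7}
Tree: B1–B2, B2–B3, B3–B4, B4–B5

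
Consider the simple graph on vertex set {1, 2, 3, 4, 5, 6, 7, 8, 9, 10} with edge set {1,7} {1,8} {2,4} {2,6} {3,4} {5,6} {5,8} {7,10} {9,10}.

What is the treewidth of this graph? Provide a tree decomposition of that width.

Treewidth 1.
One such decomposition:
Bags: B1 = {9, 10}  B2 = {7, 10}  B3 = {1, 7}  B4 = {1, 8}  B5 = {5, 8}  B6 = {5, 6}  B7 = {2, 6}  B8 = {2, 4}  B9 = {3, 4}
Tree: B1–B2, B2–B3, B3–B4, B4–B5, B5–B6, B6–B7, B7–B8, B8–B9

Every bag has size at most 2, so the width is 2 − 1 = 1 and tw(G) ≤ 1. G has an edge, so its treewidth is at least 1. Therefore the treewidth is 1.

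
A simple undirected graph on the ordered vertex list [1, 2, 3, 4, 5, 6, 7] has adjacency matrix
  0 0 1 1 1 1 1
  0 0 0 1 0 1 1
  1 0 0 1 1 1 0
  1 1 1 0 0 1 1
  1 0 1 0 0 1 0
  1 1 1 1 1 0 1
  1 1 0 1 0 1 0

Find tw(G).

A width-3 tree decomposition is:
Bags: B1 = {1, 3, 5, 6}  B2 = {1, 3, 4, 6}  B3 = {1, 4, 6, 7}  B4 = {2, 4, 6, 7}
Tree: B1–B2, B2–B3, B3–B4
Each bag holds 4 vertices, so the decomposition has width 3, which upper-bounds the treewidth. Conversely, {1, 3, 4, 6} is a clique of size 4, and the vertices of any clique must share a bag in every tree decomposition; so some bag has ≥ 4 vertices and tw(G) ≥ 3. Combining the bounds, tw(G) = 3.

3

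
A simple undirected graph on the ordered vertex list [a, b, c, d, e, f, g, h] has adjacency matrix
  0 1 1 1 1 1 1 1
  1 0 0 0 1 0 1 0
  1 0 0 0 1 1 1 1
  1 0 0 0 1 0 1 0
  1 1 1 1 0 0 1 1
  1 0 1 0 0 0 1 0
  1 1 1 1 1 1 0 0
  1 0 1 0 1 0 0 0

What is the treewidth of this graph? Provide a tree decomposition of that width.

Treewidth 3.
One optimal decomposition is:
Bags: B1 = {a, c, e, g}  B2 = {a, d, e, g}  B3 = {a, c, e, h}  B4 = {a, c, f, g}  B5 = {a, b, e, g}
Tree: B1–B2, B1–B3, B1–B4, B1–B5

Each bag holds 4 vertices, so the decomposition has width 3, which upper-bounds the treewidth. For the lower bound, the 4 vertices {a, d, e, g} are pairwise adjacent, and any tree decomposition puts a clique entirely inside one bag — forcing width ≥ 3. Hence tw(G) = 3 exactly.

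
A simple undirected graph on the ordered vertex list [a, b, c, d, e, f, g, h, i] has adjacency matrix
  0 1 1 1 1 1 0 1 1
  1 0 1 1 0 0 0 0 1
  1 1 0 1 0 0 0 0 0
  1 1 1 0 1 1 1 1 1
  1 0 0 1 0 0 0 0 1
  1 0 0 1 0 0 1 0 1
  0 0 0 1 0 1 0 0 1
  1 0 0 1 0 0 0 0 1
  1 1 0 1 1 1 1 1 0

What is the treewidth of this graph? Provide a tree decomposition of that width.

Each bag holds 4 vertices, so the decomposition has width 3, which upper-bounds the treewidth. For the lower bound, the 4 vertices {a, b, c, d} are pairwise adjacent, and any tree decomposition puts a clique entirely inside one bag — forcing width ≥ 3. Hence tw(G) = 3 exactly.

Treewidth 3.
One such decomposition:
Bags: B1 = {a, d, f, i}  B2 = {a, d, e, i}  B3 = {a, b, d, i}  B4 = {d, f, g, i}  B5 = {a, b, c, d}  B6 = {a, d, h, i}
Tree: B1–B2, B2–B3, B1–B4, B3–B5, B1–B6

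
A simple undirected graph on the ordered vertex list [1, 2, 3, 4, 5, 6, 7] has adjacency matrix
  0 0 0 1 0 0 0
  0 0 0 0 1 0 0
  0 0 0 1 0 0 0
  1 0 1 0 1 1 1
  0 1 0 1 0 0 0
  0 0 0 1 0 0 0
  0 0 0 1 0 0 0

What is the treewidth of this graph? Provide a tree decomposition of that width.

Every bag has size at most 2, so the width is 2 − 1 = 1 and tw(G) ≤ 1. Any graph with an edge has treewidth ≥ 1, and G has the edge 4–3. The upper and lower bounds meet at 1, so that is the treewidth.

Treewidth 1.
One such decomposition:
Bags: B1 = {3, 4}  B2 = {4, 5}  B3 = {4, 6}  B4 = {4, 7}  B5 = {2, 5}  B6 = {1, 4}
Tree: B1–B2, B1–B3, B1–B4, B2–B5, B3–B6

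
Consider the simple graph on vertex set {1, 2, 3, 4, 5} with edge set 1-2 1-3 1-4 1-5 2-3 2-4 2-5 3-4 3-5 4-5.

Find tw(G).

A width-4 tree decomposition is:
Bags: B1 = {1, 2, 3, 4, 5}
Tree: (single bag)
With just one bag of size 5, the width is 5 − 1 = 4, so tw(G) ≤ 4. Conversely, {1, 2, 3, 4, 5} is a clique of size 5, and the vertices of any clique must share a bag in every tree decomposition; so some bag has ≥ 5 vertices and tw(G) ≥ 4. Therefore the treewidth is 4.

4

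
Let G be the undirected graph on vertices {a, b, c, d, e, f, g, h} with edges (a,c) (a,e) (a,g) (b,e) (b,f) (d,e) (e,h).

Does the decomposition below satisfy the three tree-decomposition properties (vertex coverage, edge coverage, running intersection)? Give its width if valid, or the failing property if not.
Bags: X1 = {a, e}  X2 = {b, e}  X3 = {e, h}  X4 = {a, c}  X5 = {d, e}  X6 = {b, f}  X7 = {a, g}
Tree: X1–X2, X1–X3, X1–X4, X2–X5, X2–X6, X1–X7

Every vertex of G appears in some bag (union = {a, b, c, d, e, f, g, h}); every edge is covered by a bag; and for each vertex v the set of bags containing v is connected in the bag tree. The decomposition is therefore valid. The largest bag has 2 vertices, so the width is 1.

Yes; width 1.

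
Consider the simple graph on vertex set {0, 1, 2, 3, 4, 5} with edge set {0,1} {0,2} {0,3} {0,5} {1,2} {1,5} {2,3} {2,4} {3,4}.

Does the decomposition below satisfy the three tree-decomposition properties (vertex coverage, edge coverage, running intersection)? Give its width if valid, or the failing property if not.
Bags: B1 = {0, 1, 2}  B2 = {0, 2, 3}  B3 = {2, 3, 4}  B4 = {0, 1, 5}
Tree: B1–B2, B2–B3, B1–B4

Yes; width 2.

Every vertex of G appears in some bag (union = {0, 1, 2, 3, 4, 5}); every edge is covered by a bag; and for each vertex v the set of bags containing v is connected in the bag tree. The decomposition is therefore valid. The largest bag has 3 vertices, so the width is 2.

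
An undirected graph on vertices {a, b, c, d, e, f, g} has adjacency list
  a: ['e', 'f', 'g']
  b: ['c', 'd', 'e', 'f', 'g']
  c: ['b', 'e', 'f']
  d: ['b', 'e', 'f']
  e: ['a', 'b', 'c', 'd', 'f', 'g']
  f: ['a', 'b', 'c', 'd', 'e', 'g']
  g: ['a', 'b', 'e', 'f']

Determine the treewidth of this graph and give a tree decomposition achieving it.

Every bag has size at most 4, so the width is 4 − 1 = 3 and tw(G) ≤ 3. On the other hand G contains the 4-clique {a, e, f, g}. A clique must lie in a single bag of any decomposition, so no decomposition can have width below 3. Combining the bounds, tw(G) = 3.

Treewidth 3.
One optimal decomposition is:
Bags: B1 = {b, e, f, g}  B2 = {a, e, f, g}  B3 = {b, c, e, f}  B4 = {b, d, e, f}
Tree: B1–B2, B1–B3, B3–B4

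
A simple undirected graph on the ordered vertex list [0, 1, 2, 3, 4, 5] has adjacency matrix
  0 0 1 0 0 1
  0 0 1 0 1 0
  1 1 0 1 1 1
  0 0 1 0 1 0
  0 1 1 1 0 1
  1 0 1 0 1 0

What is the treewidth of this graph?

A width-2 tree decomposition is:
Bags: B1 = {0, 2, 5}  B2 = {2, 4, 5}  B3 = {1, 2, 4}  B4 = {2, 3, 4}
Tree: B1–B2, B2–B3, B2–B4
Each bag holds 3 vertices, so the decomposition has width 2, which upper-bounds the treewidth. On the other hand G contains the 3-clique {0, 2, 5}. A clique must lie in a single bag of any decomposition, so no decomposition can have width below 2. The upper and lower bounds meet at 2, so that is the treewidth.

2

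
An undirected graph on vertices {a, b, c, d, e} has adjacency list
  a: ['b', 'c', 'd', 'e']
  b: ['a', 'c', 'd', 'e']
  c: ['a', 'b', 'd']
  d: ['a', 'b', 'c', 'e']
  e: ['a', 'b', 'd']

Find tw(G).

3

A width-3 tree decomposition is:
Bags: B1 = {a, b, d, e}  B2 = {a, b, c, d}
Tree: B1–B2
Each bag holds 4 vertices, so the decomposition has width 3, which upper-bounds the treewidth. On the other hand G contains the 4-clique {a, b, d, e}. A clique must lie in a single bag of any decomposition, so no decomposition can have width below 3. Combining the bounds, tw(G) = 3.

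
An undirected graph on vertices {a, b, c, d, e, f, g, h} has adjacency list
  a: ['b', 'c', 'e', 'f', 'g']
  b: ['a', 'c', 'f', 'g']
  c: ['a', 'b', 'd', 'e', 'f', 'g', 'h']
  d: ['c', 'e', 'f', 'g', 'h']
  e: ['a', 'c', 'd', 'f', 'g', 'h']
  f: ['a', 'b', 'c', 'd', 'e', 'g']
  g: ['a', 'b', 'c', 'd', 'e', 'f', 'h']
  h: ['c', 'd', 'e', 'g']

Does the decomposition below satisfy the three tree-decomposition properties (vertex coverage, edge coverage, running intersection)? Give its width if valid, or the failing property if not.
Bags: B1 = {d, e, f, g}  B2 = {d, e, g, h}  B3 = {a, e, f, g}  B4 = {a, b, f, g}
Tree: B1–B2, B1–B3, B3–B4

No — vertex c appears in no bag.

A tree decomposition must satisfy three properties: every vertex lies in some bag; for every edge, both endpoints lie together in some bag; and for every vertex, the bags containing it form a connected subtree. Here vertex c appears in no bag, so the decomposition is invalid.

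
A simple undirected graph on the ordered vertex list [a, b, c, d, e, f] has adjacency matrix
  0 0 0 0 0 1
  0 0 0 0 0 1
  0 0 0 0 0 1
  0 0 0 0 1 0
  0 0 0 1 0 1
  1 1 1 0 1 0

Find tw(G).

1

A width-1 tree decomposition is:
Bags: B1 = {e, f}  B2 = {a, f}  B3 = {b, f}  B4 = {d, e}  B5 = {c, f}
Tree: B1–B2, B2–B3, B1–B4, B2–B5
Every bag has size at most 2, so the width is 2 − 1 = 1 and tw(G) ≤ 1. Any graph with an edge has treewidth ≥ 1, and G has the edge e–f. The upper and lower bounds meet at 1, so that is the treewidth.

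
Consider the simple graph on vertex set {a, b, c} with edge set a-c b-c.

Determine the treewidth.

1

A width-1 tree decomposition is:
Bags: B1 = {b, c}  B2 = {a, c}
Tree: B1–B2
Every bag has size at most 2, so the width is 2 − 1 = 1 and tw(G) ≤ 1. Any graph with an edge has treewidth ≥ 1, and G has the edge c–b. Combining the bounds, tw(G) = 1.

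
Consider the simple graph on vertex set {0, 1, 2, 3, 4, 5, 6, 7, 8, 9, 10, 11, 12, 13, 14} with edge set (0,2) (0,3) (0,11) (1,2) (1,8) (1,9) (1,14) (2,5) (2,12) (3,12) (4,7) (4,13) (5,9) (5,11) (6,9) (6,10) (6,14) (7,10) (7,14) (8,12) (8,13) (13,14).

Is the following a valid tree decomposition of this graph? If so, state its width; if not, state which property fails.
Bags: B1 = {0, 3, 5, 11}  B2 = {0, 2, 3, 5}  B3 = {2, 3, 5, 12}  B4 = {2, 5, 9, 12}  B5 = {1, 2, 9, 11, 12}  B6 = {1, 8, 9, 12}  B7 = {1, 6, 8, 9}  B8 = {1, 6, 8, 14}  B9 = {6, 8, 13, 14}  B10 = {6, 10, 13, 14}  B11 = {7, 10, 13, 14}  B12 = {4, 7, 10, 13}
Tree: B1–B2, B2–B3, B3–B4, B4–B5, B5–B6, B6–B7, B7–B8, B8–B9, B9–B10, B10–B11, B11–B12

A tree decomposition must satisfy three properties: every vertex lies in some bag; for every edge, both endpoints lie together in some bag; and for every vertex, the bags containing it form a connected subtree. Here bags containing vertex 11 are not connected in the tree, so the decomposition is invalid.

No — bags containing vertex 11 are not connected in the tree.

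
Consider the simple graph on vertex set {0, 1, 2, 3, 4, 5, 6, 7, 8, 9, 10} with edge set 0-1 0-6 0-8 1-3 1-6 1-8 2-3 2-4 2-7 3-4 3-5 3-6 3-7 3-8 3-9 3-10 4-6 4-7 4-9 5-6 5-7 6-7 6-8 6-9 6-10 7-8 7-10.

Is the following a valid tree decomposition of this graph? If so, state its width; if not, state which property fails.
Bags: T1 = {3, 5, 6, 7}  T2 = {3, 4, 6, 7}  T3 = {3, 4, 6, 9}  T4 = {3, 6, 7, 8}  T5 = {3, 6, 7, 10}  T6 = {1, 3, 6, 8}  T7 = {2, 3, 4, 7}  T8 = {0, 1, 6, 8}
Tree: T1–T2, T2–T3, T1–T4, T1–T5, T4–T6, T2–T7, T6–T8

Yes; width 3.

Checking the three conditions: (i) the bags cover all of {0, 1, 2, 3, 4, 5, 6, 7, 8, 9, 10}; (ii) for each edge, some bag contains both endpoints; (iii) the bags containing any fixed vertex form a subtree. All hold, so the decomposition is valid with width 4 − 1 = 3.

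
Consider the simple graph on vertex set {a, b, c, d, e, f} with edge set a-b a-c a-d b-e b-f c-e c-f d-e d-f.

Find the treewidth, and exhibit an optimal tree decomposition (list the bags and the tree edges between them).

Treewidth 3.
One such decomposition:
Bags: B1 = {a, d, e, f}  B2 = {a, b, e, f}  B3 = {a, c, e, f}
Tree: B1–B2, B2–B3

The largest bag has 4 vertices, giving width 3; this decomposition certifies tw(G) ≤ 3. For the lower bound: the 4 vertex sets {a,d}, {b,f}, {e}, {c} are disjoint, each induces a connected subgraph, and every pair is joined by at least one edge of G. Contracting each set to a single vertex therefore yields K_{4} as a minor, and since treewidth is minor-monotone, tw(G) ≥ tw(K_{4}) = 3. Hence tw(G) = 3 exactly.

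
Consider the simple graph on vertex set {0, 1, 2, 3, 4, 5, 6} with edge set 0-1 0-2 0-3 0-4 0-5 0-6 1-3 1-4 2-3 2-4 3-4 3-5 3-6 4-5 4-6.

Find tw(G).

A width-3 tree decomposition is:
Bags: B1 = {0, 3, 4, 6}  B2 = {0, 1, 3, 4}  B3 = {0, 2, 3, 4}  B4 = {0, 3, 4, 5}
Tree: B1–B2, B1–B3, B3–B4
The largest bag has 4 vertices, giving width 3; this decomposition certifies tw(G) ≤ 3. On the other hand G contains the 4-clique {0, 1, 3, 4}. A clique must lie in a single bag of any decomposition, so no decomposition can have width below 3. Combining the bounds, tw(G) = 3.

3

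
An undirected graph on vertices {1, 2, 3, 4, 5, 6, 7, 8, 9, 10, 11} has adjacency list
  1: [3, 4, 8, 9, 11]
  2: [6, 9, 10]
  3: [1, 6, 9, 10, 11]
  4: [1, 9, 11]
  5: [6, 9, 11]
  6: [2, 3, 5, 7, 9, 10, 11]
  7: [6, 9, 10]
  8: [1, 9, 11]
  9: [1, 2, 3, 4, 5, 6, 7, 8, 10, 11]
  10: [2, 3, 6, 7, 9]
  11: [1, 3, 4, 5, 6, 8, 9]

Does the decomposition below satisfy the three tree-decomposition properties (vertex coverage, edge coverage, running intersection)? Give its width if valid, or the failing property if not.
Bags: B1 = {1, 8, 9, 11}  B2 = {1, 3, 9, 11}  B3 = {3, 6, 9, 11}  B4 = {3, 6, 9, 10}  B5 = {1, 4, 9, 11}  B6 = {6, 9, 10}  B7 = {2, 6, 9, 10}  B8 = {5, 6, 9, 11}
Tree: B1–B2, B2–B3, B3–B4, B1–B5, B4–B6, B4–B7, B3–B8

No — vertex 7 appears in no bag.

A tree decomposition must satisfy three properties: every vertex lies in some bag; for every edge, both endpoints lie together in some bag; and for every vertex, the bags containing it form a connected subtree. Here vertex 7 appears in no bag, so the decomposition is invalid.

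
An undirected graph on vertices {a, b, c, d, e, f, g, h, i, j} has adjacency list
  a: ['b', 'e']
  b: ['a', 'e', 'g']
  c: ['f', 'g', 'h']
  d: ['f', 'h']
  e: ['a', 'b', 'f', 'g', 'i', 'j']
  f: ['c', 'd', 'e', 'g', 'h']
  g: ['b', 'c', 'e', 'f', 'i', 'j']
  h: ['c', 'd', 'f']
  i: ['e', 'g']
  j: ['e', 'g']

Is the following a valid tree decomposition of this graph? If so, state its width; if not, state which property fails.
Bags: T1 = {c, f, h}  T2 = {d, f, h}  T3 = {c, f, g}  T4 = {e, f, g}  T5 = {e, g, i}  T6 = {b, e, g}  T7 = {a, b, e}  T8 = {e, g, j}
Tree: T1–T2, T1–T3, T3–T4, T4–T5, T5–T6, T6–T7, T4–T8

Yes; width 2.

Vertex coverage: the bags together contain {a, b, c, d, e, f, g, h, i, j}, the full vertex set. Edge coverage: each edge of G has both endpoints in at least one bag. Running intersection: for every vertex, the bags containing it form a connected subtree. All three properties hold, so this is a valid tree decomposition of width max|bag| − 1 = 2, and hence tw(G) ≤ 2.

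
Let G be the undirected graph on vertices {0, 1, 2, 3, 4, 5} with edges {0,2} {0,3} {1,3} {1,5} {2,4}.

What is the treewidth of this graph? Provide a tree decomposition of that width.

Every bag has size at most 2, so the width is 2 − 1 = 1 and tw(G) ≤ 1. G has an edge, so its treewidth is at least 1. The upper and lower bounds meet at 1, so that is the treewidth.

Treewidth 1.
One optimal decomposition is:
Bags: B1 = {2, 4}  B2 = {0, 2}  B3 = {0, 3}  B4 = {1, 3}  B5 = {1, 5}
Tree: B1–B2, B2–B3, B3–B4, B4–B5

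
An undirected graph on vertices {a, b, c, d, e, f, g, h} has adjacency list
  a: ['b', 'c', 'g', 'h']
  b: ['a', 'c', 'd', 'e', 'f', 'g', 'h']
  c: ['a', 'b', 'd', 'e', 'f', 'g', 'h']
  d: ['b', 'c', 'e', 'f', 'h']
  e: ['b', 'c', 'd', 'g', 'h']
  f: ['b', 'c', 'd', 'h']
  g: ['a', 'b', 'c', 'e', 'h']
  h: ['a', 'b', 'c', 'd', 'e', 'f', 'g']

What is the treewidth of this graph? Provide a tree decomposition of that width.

Treewidth 4.
One optimal decomposition is:
Bags: B1 = {b, c, d, e, h}  B2 = {b, c, d, f, h}  B3 = {b, c, e, g, h}  B4 = {a, b, c, g, h}
Tree: B1–B2, B1–B3, B3–B4

Every bag has size at most 5, so the width is 5 − 1 = 4 and tw(G) ≤ 4. On the other hand G contains the 5-clique {b, c, d, e, h}. A clique must lie in a single bag of any decomposition, so no decomposition can have width below 4. Combining the bounds, tw(G) = 4.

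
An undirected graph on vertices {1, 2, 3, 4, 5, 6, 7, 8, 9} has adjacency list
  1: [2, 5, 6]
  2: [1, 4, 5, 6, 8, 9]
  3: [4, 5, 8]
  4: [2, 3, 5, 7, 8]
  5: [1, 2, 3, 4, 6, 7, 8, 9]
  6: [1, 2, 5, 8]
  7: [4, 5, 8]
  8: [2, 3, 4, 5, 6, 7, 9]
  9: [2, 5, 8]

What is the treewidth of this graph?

A width-3 tree decomposition is:
Bags: B1 = {2, 4, 5, 8}  B2 = {3, 4, 5, 8}  B3 = {2, 5, 6, 8}  B4 = {1, 2, 5, 6}  B5 = {2, 5, 8, 9}  B6 = {4, 5, 7, 8}
Tree: B1–B2, B1–B3, B3–B4, B1–B5, B1–B6
Every bag has size at most 4, so the width is 4 − 1 = 3 and tw(G) ≤ 3. For the lower bound, the 4 vertices {2, 5, 8, 9} are pairwise adjacent, and any tree decomposition puts a clique entirely inside one bag — forcing width ≥ 3. Therefore the treewidth is 3.

3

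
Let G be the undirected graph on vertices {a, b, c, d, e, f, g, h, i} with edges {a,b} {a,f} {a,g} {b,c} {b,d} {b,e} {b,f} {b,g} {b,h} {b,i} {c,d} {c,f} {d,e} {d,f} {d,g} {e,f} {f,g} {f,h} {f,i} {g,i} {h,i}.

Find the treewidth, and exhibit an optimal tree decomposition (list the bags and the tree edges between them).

Treewidth 3.
Bags: B1 = {b, d, f, g}  B2 = {a, b, f, g}  B3 = {b, f, g, i}  B4 = {b, f, h, i}  B5 = {b, c, d, f}  B6 = {b, d, e, f}
Tree: B1–B2, B1–B3, B3–B4, B1–B5, B1–B6

The largest bag has 4 vertices, giving width 3; this decomposition certifies tw(G) ≤ 3. On the other hand G contains the 4-clique {b, d, f, g}. A clique must lie in a single bag of any decomposition, so no decomposition can have width below 3. The upper and lower bounds meet at 3, so that is the treewidth.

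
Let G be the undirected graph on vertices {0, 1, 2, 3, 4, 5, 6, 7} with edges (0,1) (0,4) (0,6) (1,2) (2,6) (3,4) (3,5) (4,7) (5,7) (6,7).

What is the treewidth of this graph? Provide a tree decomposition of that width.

The largest bag has 3 vertices, giving width 2; this decomposition certifies tw(G) ≤ 2. Since 2–1–0–6–2 is a cycle in G, G is not acyclic. Forests are exactly the graphs of treewidth ≤ 1, so tw(G) ≥ 2. Hence tw(G) = 2 exactly.

Treewidth 2.
One optimal decomposition is:
Bags: B1 = {1, 2, 6}  B2 = {0, 1, 6}  B3 = {0, 6, 7}  B4 = {0, 4, 7}  B5 = {4, 5, 7}  B6 = {3, 4, 5}
Tree: B1–B2, B2–B3, B3–B4, B4–B5, B5–B6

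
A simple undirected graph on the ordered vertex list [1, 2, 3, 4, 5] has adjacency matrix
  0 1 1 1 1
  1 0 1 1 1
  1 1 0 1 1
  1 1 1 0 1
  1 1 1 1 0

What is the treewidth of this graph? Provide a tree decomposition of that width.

Treewidth 4.
One optimal decomposition is:
Bags: B1 = {1, 2, 3, 4, 5}
Tree: (single bag)

With just one bag of size 5, the width is 5 − 1 = 4, so tw(G) ≤ 4. Conversely, {1, 2, 3, 4, 5} is a clique of size 5, and the vertices of any clique must share a bag in every tree decomposition; so some bag has ≥ 5 vertices and tw(G) ≥ 4. Hence tw(G) = 4 exactly.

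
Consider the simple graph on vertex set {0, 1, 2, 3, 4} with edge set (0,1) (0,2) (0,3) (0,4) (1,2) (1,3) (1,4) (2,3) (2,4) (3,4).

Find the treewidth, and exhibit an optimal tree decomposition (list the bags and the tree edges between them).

With just one bag of size 5, the width is 5 − 1 = 4, so tw(G) ≤ 4. For the lower bound, the 5 vertices {0, 1, 2, 3, 4} are pairwise adjacent, and any tree decomposition puts a clique entirely inside one bag — forcing width ≥ 4. Hence tw(G) = 4 exactly.

Treewidth 4.
One optimal decomposition is:
Bags: B1 = {0, 1, 2, 3, 4}
Tree: (single bag)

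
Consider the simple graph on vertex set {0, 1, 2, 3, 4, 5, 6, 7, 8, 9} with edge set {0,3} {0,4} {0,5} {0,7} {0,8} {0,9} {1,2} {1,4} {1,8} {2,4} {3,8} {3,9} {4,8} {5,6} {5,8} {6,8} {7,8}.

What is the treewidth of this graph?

2

A width-2 tree decomposition is:
Bags: B1 = {0, 4, 8}  B2 = {0, 5, 8}  B3 = {5, 6, 8}  B4 = {1, 4, 8}  B5 = {1, 2, 4}  B6 = {0, 3, 8}  B7 = {0, 3, 9}  B8 = {0, 7, 8}
Tree: B1–B2, B2–B3, B1–B4, B4–B5, B1–B6, B6–B7, B6–B8
Every bag has size at most 3, so the width is 3 − 1 = 2 and tw(G) ≤ 2. Conversely, {0, 3, 8} is a clique of size 3, and the vertices of any clique must share a bag in every tree decomposition; so some bag has ≥ 3 vertices and tw(G) ≥ 2. Combining the bounds, tw(G) = 2.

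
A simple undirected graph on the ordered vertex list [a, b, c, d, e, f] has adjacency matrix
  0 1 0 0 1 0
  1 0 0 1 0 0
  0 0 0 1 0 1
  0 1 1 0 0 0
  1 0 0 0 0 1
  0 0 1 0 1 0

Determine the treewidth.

2

A width-2 tree decomposition is:
Bags: B1 = {b, c, d}  B2 = {a, b, c}  B3 = {a, c, e}  B4 = {c, e, f}
Tree: B1–B2, B2–B3, B3–B4
The largest bag has 3 vertices, giving width 2; this decomposition certifies tw(G) ≤ 2. The edges c–d–b–a–e–f–c form a cycle, so G is not a tree and its treewidth is at least 2. The upper and lower bounds meet at 2, so that is the treewidth.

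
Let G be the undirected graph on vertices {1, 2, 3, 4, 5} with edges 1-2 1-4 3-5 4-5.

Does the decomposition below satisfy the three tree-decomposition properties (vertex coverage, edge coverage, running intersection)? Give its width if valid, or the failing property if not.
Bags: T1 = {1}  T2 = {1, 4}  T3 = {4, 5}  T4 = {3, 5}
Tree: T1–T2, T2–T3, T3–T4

A tree decomposition must satisfy three properties: every vertex lies in some bag; for every edge, both endpoints lie together in some bag; and for every vertex, the bags containing it form a connected subtree. Here vertex 2 appears in no bag, so the decomposition is invalid.

No — vertex 2 appears in no bag.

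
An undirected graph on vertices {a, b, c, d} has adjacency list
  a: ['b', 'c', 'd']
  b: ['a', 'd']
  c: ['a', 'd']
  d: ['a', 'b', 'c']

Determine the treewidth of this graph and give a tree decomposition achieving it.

The largest bag has 3 vertices, giving width 2; this decomposition certifies tw(G) ≤ 2. Conversely, {a, c, d} is a clique of size 3, and the vertices of any clique must share a bag in every tree decomposition; so some bag has ≥ 3 vertices and tw(G) ≥ 2. The upper and lower bounds meet at 2, so that is the treewidth.

Treewidth 2.
One such decomposition:
Bags: B1 = {a, c, d}  B2 = {a, b, d}
Tree: B1–B2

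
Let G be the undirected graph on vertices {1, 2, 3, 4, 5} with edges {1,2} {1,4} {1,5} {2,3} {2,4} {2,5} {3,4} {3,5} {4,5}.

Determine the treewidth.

A width-3 tree decomposition is:
Bags: B1 = {1, 2, 4, 5}  B2 = {2, 3, 4, 5}
Tree: B1–B2
Each bag holds 4 vertices, so the decomposition has width 3, which upper-bounds the treewidth. Conversely, {1, 2, 4, 5} is a clique of size 4, and the vertices of any clique must share a bag in every tree decomposition; so some bag has ≥ 4 vertices and tw(G) ≥ 3. Hence tw(G) = 3 exactly.

3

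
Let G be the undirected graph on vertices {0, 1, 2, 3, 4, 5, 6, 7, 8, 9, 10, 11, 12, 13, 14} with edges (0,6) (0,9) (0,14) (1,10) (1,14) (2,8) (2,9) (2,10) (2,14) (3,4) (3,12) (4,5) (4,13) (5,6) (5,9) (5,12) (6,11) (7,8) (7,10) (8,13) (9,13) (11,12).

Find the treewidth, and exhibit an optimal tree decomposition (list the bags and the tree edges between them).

Treewidth 3.
One such decomposition:
Bags: B1 = {3, 4, 11, 12}  B2 = {4, 5, 11, 12}  B3 = {4, 5, 6, 11}  B4 = {4, 5, 6, 13}  B5 = {5, 6, 9, 13}  B6 = {0, 6, 9, 13}  B7 = {0, 8, 9, 13}  B8 = {0, 2, 8, 9}  B9 = {0, 2, 8, 14}  B10 = {2, 7, 8, 14}  B11 = {2, 7, 10, 14}  B12 = {1, 7, 10, 14}
Tree: B1–B2, B2–B3, B3–B4, B4–B5, B5–B6, B6–B7, B7–B8, B8–B9, B9–B10, B10–B11, B11–B12

Each bag holds 4 vertices, so the decomposition has width 3, which upper-bounds the treewidth. For the lower bound: the 4 vertex sets {3,11,12}, {4}, {5}, {0,6,9,13} are disjoint, each induces a connected subgraph, and every pair is joined by at least one edge of G. Contracting each set to a single vertex therefore yields K_{4} as a minor, and since treewidth is minor-monotone, tw(G) ≥ tw(K_{4}) = 3. The upper and lower bounds meet at 3, so that is the treewidth.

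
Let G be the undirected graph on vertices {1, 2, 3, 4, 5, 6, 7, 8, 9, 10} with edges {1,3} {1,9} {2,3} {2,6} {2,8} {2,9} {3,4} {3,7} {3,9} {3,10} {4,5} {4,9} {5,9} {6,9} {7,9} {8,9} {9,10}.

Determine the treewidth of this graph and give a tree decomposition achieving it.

Every bag has size at most 3, so the width is 3 − 1 = 2 and tw(G) ≤ 2. On the other hand G contains the 3-clique {2, 8, 9}. A clique must lie in a single bag of any decomposition, so no decomposition can have width below 2. Therefore the treewidth is 2.

Treewidth 2.
One optimal decomposition is:
Bags: B1 = {2, 3, 9}  B2 = {1, 3, 9}  B3 = {2, 8, 9}  B4 = {3, 4, 9}  B5 = {2, 6, 9}  B6 = {3, 7, 9}  B7 = {3, 9, 10}  B8 = {4, 5, 9}
Tree: B1–B2, B1–B3, B2–B4, B3–B5, B2–B6, B2–B7, B4–B8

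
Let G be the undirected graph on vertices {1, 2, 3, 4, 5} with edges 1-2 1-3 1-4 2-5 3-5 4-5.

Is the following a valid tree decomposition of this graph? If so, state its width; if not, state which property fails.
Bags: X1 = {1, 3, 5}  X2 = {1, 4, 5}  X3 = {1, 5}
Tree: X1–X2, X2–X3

No — vertex 2 appears in no bag.

A tree decomposition must satisfy three properties: every vertex lies in some bag; for every edge, both endpoints lie together in some bag; and for every vertex, the bags containing it form a connected subtree. Here vertex 2 appears in no bag, so the decomposition is invalid.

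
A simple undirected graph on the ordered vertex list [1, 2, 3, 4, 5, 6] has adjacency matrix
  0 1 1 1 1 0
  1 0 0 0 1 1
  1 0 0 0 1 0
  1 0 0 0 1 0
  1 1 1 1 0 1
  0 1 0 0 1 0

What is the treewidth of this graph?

2

A width-2 tree decomposition is:
Bags: B1 = {1, 2, 5}  B2 = {1, 3, 5}  B3 = {2, 5, 6}  B4 = {1, 4, 5}
Tree: B1–B2, B1–B3, B2–B4
The largest bag has 3 vertices, giving width 2; this decomposition certifies tw(G) ≤ 2. For the lower bound, the 3 vertices {1, 2, 5} are pairwise adjacent, and any tree decomposition puts a clique entirely inside one bag — forcing width ≥ 2. The upper and lower bounds meet at 2, so that is the treewidth.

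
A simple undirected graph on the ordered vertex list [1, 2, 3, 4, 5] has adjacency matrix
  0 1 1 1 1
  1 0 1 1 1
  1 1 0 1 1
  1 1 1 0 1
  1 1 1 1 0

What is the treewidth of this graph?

4

A width-4 tree decomposition is:
Bags: B1 = {1, 2, 3, 4, 5}
Tree: (single bag)
A single bag containing all 5 vertices is trivially a valid decomposition of width 4. Conversely, {1, 2, 3, 4, 5} is a clique of size 5, and the vertices of any clique must share a bag in every tree decomposition; so some bag has ≥ 5 vertices and tw(G) ≥ 4. Combining the bounds, tw(G) = 4.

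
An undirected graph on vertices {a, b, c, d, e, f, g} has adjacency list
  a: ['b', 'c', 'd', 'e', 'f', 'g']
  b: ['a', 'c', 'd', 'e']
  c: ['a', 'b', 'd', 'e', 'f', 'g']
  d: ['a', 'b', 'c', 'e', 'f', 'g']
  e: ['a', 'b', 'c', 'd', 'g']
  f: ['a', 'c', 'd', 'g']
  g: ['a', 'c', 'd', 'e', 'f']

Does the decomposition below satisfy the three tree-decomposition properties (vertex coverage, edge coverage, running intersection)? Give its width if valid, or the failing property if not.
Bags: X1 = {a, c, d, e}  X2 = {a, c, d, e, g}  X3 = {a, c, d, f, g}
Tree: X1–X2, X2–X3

No — vertex b appears in no bag.

A tree decomposition must satisfy three properties: every vertex lies in some bag; for every edge, both endpoints lie together in some bag; and for every vertex, the bags containing it form a connected subtree. Here vertex b appears in no bag, so the decomposition is invalid.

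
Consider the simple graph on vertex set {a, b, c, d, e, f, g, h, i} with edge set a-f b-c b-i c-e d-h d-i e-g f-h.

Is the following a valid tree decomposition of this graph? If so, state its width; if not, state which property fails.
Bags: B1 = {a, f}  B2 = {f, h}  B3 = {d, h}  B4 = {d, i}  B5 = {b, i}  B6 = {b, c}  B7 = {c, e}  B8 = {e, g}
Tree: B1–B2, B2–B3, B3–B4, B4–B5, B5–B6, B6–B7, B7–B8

Yes; width 1.

Every vertex of G appears in some bag (union = {a, b, c, d, e, f, g, h, i}); every edge is covered by a bag; and for each vertex v the set of bags containing v is connected in the bag tree. The decomposition is therefore valid. The largest bag has 2 vertices, so the width is 1.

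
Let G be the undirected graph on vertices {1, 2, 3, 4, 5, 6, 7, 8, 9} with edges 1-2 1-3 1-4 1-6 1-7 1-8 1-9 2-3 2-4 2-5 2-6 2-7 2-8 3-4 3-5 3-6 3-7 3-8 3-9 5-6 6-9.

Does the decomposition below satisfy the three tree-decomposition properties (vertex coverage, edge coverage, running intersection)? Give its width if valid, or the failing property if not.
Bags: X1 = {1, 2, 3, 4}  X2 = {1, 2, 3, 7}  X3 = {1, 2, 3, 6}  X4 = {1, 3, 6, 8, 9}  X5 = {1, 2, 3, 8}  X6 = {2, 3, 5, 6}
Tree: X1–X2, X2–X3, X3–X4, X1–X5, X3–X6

No — bags containing vertex 8 are not connected in the tree.

A tree decomposition must satisfy three properties: every vertex lies in some bag; for every edge, both endpoints lie together in some bag; and for every vertex, the bags containing it form a connected subtree. Here bags containing vertex 8 are not connected in the tree, so the decomposition is invalid.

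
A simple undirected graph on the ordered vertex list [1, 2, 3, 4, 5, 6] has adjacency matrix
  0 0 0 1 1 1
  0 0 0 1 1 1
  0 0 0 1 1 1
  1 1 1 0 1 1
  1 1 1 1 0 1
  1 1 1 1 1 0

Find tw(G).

A width-3 tree decomposition is:
Bags: B1 = {3, 4, 5, 6}  B2 = {2, 4, 5, 6}  B3 = {1, 4, 5, 6}
Tree: B1–B2, B1–B3
Each bag holds 4 vertices, so the decomposition has width 3, which upper-bounds the treewidth. Conversely, {1, 4, 5, 6} is a clique of size 4, and the vertices of any clique must share a bag in every tree decomposition; so some bag has ≥ 4 vertices and tw(G) ≥ 3. Therefore the treewidth is 3.

3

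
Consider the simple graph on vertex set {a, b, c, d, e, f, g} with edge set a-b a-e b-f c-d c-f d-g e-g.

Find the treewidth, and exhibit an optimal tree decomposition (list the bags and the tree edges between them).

Each bag holds 3 vertices, so the decomposition has width 2, which upper-bounds the treewidth. The edges a–b–f–c–d–g–e–a form a cycle, so G is not a tree and its treewidth is at least 2. Combining the bounds, tw(G) = 2.

Treewidth 2.
One optimal decomposition is:
Bags: B1 = {a, b, f}  B2 = {a, c, f}  B3 = {a, c, d}  B4 = {a, d, g}  B5 = {a, e, g}
Tree: B1–B2, B2–B3, B3–B4, B4–B5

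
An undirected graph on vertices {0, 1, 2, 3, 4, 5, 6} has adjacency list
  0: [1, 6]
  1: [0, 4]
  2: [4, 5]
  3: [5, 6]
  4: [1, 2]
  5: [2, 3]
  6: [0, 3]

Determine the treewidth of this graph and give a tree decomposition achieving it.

Each bag holds 3 vertices, so the decomposition has width 2, which upper-bounds the treewidth. The edges 3–6–0–1–4–2–5–3 form a cycle, so G is not a tree and its treewidth is at least 2. Therefore the treewidth is 2.

Treewidth 2.
Bags: B1 = {0, 3, 6}  B2 = {0, 1, 3}  B3 = {1, 3, 4}  B4 = {2, 3, 4}  B5 = {2, 3, 5}
Tree: B1–B2, B2–B3, B3–B4, B4–B5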